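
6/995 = 6/995 = 0.01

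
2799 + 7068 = 9867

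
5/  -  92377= - 1 + 92372/92377 = - 0.00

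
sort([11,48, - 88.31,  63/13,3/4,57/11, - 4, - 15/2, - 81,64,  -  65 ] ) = [ - 88.31, - 81,-65, - 15/2, - 4  ,  3/4,  63/13, 57/11,11,  48,64]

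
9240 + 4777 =14017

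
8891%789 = 212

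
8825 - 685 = 8140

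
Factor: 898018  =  2^1 *11^1*40819^1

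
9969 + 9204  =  19173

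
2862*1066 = 3050892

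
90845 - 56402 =34443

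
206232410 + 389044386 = 595276796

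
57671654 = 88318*653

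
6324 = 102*62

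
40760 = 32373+8387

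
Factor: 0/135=0^1 = 0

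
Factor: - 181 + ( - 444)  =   - 625= - 5^4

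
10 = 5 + 5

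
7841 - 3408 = 4433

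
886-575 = 311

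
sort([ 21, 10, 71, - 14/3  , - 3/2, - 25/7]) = [ - 14/3, - 25/7, - 3/2,  10 , 21, 71]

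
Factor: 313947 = 3^2*34883^1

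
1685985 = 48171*35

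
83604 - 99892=-16288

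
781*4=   3124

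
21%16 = 5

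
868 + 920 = 1788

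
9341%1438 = 713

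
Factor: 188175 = 3^1*5^2*13^1* 193^1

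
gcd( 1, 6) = 1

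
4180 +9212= 13392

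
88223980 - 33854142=54369838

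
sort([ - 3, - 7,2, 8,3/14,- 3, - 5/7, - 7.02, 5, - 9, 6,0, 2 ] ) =[-9, - 7.02, - 7, - 3 ,- 3, - 5/7, 0, 3/14,2, 2, 5, 6,8]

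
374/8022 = 187/4011 =0.05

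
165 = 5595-5430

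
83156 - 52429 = 30727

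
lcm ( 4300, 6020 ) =30100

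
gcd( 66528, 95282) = 22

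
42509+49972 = 92481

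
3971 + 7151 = 11122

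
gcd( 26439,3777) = 3777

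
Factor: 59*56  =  2^3*7^1*59^1 = 3304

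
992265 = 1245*797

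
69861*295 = 20608995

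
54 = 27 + 27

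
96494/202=477+70/101=477.69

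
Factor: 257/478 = 2^(- 1 )*239^(-1 )*257^1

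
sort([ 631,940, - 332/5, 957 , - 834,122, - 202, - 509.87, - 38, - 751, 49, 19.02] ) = [ - 834,  -  751,  -  509.87, - 202, - 332/5,-38,19.02, 49,122, 631, 940,957] 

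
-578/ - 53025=578/53025 = 0.01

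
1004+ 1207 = 2211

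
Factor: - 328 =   -  2^3*41^1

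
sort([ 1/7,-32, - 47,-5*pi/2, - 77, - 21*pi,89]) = [ - 77,-21*pi , - 47, - 32,- 5*pi/2, 1/7,89 ] 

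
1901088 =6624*287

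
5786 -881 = 4905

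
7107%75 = 57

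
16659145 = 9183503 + 7475642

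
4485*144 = 645840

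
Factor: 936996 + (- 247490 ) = 689506 = 2^1*344753^1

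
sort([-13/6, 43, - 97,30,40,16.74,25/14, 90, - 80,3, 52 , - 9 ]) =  [-97, - 80, -9, - 13/6,25/14,3,16.74,30, 40,43,52, 90]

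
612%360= 252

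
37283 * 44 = 1640452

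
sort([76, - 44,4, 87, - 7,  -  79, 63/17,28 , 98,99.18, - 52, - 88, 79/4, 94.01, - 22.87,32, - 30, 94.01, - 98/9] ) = [ - 88, - 79, - 52,-44, - 30, - 22.87, - 98/9, - 7,63/17,4, 79/4,28,32, 76,87,  94.01, 94.01,98,99.18 ]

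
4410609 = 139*31731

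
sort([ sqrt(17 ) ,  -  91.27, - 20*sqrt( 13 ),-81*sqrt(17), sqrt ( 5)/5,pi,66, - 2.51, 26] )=[- 81 * sqrt( 17),  -  91.27, - 20*sqrt( 13 ), - 2.51, sqrt(5)/5,pi,  sqrt( 17 ),26,66] 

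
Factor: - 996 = - 2^2*3^1 * 83^1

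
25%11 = 3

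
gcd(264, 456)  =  24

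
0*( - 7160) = 0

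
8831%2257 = 2060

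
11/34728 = 11/34728 = 0.00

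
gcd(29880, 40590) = 90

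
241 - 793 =-552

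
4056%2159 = 1897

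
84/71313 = 28/23771 = 0.00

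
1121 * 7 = 7847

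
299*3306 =988494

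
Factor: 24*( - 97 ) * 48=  -111744=- 2^7*  3^2*97^1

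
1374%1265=109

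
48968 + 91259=140227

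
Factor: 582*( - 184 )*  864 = - 92524032 = - 2^9*3^4*23^1*97^1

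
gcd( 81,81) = 81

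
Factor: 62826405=3^1 *5^1*4188427^1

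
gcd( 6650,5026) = 14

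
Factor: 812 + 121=933 = 3^1*311^1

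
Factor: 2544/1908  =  2^2*3^(  -  1) = 4/3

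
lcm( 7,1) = 7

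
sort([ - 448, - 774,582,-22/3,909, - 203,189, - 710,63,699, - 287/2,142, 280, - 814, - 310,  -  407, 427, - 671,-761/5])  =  [ - 814,  -  774, - 710, - 671, - 448, - 407,-310, - 203 , - 761/5, - 287/2,- 22/3,  63,142,  189,280,427 , 582,699,909]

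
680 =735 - 55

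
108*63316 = 6838128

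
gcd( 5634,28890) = 18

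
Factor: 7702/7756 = 2^(-1)*7^( - 1) *277^ ( - 1) * 3851^1 = 3851/3878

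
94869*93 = 8822817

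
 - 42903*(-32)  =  1372896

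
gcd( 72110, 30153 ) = 1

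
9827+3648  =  13475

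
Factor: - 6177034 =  - 2^1*3088517^1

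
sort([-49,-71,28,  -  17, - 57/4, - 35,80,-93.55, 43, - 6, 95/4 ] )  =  [ - 93.55 ,-71, - 49, - 35, - 17,-57/4, - 6 , 95/4,  28,43,80] 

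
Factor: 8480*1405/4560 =148930/57 = 2^1 *3^(- 1)*5^1*19^(-1)*53^1*281^1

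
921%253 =162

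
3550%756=526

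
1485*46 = 68310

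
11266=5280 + 5986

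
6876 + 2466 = 9342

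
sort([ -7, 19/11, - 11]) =[ - 11 , - 7, 19/11] 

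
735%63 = 42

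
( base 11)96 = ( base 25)45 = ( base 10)105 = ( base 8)151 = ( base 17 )63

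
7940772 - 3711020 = 4229752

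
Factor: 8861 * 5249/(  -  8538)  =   - 46511389/8538= - 2^(-1 )*3^(  -  1)*29^1*181^1*1423^ ( - 1 )* 8861^1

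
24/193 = 24/193 = 0.12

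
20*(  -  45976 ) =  - 919520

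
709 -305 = 404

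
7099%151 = 2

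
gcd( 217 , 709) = 1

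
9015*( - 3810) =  - 34347150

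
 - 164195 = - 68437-95758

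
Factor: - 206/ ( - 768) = 2^( - 7 ) * 3^(-1)*103^1 = 103/384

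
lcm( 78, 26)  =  78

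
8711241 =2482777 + 6228464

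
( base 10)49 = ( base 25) 1O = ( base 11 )45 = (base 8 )61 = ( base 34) 1f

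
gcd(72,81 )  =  9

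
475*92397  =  43888575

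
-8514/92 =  - 93 + 21/46= - 92.54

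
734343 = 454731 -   -  279612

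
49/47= 1 + 2/47 = 1.04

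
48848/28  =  12212/7= 1744.57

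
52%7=3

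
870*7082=6161340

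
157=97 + 60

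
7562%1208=314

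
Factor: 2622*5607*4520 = 2^4*3^3*5^1*7^1*19^1*23^1*89^1*113^1=66451024080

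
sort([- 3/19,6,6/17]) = [ - 3/19,6/17,6 ]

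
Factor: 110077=11^1*10007^1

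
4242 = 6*707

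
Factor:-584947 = -11^1*41^1*1297^1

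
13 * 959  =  12467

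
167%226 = 167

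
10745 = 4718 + 6027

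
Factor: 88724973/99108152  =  2^( - 3)*3^1*11^( - 1)*13^(  -  1)*41^( - 1)*439^1*2113^( - 1)*67369^1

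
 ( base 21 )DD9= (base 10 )6015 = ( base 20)F0F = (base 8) 13577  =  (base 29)74c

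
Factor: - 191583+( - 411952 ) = -603535=- 5^1*19^1*6353^1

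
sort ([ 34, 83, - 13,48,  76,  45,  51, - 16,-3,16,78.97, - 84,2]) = [ - 84,- 16, - 13, - 3,  2, 16,  34,45 , 48,  51,  76, 78.97, 83 ]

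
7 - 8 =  -1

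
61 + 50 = 111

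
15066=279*54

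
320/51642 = 160/25821 = 0.01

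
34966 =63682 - 28716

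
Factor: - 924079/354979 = -13^1*31^1*2293^1*354979^(-1)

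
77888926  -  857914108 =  -780025182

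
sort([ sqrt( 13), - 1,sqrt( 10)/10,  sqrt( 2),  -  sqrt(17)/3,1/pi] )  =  [-sqrt(17)/3,-1,sqrt(10) /10,1/pi, sqrt(2 ),sqrt( 13)]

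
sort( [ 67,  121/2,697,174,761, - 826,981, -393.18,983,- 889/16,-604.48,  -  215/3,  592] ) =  [ - 826, - 604.48, - 393.18,  -  215/3, - 889/16,121/2,67,174,592,  697,761, 981,983]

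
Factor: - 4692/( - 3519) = 4/3 = 2^2*3^(  -  1)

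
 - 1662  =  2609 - 4271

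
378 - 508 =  - 130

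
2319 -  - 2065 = 4384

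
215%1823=215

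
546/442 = 1 + 4/17 = 1.24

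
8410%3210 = 1990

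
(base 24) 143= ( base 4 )22203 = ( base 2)1010100011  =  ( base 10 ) 675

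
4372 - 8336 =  - 3964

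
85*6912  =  587520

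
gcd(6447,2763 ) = 921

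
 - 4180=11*( -380) 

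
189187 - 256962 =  - 67775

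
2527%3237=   2527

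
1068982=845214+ 223768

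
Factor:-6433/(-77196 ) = 2^( - 2 )* 3^ ( - 1) = 1/12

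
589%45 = 4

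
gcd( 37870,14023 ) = 1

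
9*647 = 5823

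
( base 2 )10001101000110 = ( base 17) 1e43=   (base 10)9030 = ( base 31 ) 9c9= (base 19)1605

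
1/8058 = 1/8058  =  0.00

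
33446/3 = 11148 + 2/3= 11148.67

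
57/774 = 19/258 = 0.07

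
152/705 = 152/705 = 0.22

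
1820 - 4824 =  - 3004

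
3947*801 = 3161547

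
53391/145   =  368 + 31/145 = 368.21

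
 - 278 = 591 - 869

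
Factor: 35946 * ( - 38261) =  - 1375329906 = -2^1 *3^2*1997^1 * 38261^1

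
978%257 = 207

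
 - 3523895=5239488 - 8763383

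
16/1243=16/1243 = 0.01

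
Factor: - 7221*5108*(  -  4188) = 2^4 * 3^2 * 29^1*83^1*349^1*1277^1= 154473827184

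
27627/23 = 27627/23  =  1201.17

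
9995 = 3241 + 6754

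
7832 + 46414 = 54246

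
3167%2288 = 879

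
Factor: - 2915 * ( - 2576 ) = 7509040 = 2^4 * 5^1*7^1*11^1*23^1*53^1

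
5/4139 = 5/4139 = 0.00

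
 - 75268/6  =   - 12545 + 1/3 = - 12544.67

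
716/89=716/89 =8.04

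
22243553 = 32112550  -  9868997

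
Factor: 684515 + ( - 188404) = 7^1*11^1*17^1*379^1 = 496111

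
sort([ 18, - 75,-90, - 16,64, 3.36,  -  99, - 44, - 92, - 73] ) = [ - 99,-92, - 90, - 75, - 73, - 44, - 16 , 3.36, 18, 64]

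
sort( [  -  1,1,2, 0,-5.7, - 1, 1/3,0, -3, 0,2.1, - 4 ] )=[ - 5.7, - 4 ,  -  3, - 1, - 1,0 , 0,0, 1/3,  1, 2,  2.1]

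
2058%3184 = 2058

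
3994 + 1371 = 5365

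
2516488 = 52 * 48394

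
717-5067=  - 4350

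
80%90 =80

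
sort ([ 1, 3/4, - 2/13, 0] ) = [ - 2/13,  0,3/4, 1] 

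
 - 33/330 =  - 1 + 9/10 = - 0.10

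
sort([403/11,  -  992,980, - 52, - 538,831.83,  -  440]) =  [-992,-538,  -  440, - 52,403/11,831.83,980]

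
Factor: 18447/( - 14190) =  - 2^( - 1)*5^(-1)*13^1 = - 13/10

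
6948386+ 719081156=726029542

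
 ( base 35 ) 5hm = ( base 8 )15126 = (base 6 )51114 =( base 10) 6742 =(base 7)25441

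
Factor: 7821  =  3^2*11^1*79^1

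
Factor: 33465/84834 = 2^(-1 )*3^(- 2 )*5^1*23^1 *97^1*1571^(-1 ) = 11155/28278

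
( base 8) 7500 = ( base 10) 3904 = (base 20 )9F4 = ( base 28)4RC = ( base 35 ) 36j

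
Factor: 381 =3^1*127^1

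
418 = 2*209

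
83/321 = 83/321 = 0.26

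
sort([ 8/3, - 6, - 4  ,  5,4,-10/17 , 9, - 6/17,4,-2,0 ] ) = [ - 6, - 4,- 2 , - 10/17, - 6/17,0, 8/3,  4,4, 5, 9 ]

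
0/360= 0 = 0.00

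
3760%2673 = 1087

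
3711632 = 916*4052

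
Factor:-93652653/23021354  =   - 2^ (-1)*3^1*19^1*89^1*1049^( - 1)*10973^( -1)*18461^1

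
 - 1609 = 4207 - 5816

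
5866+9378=15244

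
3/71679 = 1/23893 = 0.00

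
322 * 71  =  22862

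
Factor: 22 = 2^1*11^1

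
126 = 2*63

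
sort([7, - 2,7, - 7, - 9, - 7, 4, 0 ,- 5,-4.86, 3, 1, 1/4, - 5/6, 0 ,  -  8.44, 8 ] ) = [ - 9,-8.44 ,  -  7, - 7,-5, - 4.86,- 2, - 5/6  ,  0,0,1/4, 1,3, 4, 7,7,  8]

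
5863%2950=2913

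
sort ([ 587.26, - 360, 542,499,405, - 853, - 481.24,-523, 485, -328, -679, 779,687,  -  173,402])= [ - 853, - 679 ,- 523, - 481.24,  -  360 , - 328, - 173 , 402,405,485, 499,542, 587.26,687,779]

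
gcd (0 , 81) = 81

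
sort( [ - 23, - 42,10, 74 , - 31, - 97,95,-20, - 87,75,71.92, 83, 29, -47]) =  [-97,- 87, - 47, - 42, - 31, - 23, - 20,10,29,71.92,74 , 75, 83, 95 ] 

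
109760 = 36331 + 73429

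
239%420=239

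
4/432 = 1/108 = 0.01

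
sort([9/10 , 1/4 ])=[ 1/4, 9/10]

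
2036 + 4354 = 6390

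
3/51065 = 3/51065 = 0.00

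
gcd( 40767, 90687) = 3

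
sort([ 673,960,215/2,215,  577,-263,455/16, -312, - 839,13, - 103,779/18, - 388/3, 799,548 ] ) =[ - 839, - 312, - 263,-388/3, - 103 , 13,455/16, 779/18,215/2,215,548,577,  673,799,960 ] 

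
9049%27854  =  9049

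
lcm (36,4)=36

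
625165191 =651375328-26210137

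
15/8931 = 5/2977=0.00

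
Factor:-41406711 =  - 3^1*13802237^1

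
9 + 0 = 9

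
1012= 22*46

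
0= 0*455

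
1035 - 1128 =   -  93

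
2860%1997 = 863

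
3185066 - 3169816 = 15250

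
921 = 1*921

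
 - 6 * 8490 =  -50940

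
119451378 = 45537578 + 73913800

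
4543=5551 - 1008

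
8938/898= 4469/449 = 9.95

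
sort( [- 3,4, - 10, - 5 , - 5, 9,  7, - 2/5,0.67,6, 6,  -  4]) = [- 10, - 5, - 5, - 4, - 3, - 2/5,0.67,4, 6, 6,7,9]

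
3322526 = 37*89798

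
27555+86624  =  114179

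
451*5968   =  2691568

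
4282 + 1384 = 5666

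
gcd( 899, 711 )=1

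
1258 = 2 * 629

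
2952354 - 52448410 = - 49496056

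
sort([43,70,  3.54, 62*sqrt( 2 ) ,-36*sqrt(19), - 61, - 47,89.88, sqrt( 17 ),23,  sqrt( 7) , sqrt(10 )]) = [ - 36*sqrt( 19), - 61, -47,  sqrt(7) , sqrt(10 ),  3.54,  sqrt(17), 23, 43,  70,62*sqrt(2), 89.88 ] 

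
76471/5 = 15294+1/5 = 15294.20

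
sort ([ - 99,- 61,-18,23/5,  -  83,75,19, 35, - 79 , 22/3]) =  [-99, - 83, - 79,  -  61, - 18, 23/5,22/3,19, 35,75 ]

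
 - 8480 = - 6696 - 1784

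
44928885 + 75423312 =120352197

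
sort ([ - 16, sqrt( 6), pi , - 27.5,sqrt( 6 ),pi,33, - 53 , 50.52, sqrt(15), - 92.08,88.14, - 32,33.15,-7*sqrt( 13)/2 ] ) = [  -  92.08, - 53, - 32,-27.5, - 16, - 7 * sqrt (13 )/2,sqrt ( 6 ), sqrt(6 ),pi,pi,sqrt( 15),  33,  33.15,50.52, 88.14]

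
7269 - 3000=4269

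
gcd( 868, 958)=2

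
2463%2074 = 389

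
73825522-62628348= 11197174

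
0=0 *9809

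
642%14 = 12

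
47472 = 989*48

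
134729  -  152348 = - 17619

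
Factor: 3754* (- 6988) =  - 2^3*1747^1*1877^1 = - 26232952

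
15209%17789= 15209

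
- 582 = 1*(-582) 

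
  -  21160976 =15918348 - 37079324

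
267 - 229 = 38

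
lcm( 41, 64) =2624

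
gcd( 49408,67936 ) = 6176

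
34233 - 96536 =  - 62303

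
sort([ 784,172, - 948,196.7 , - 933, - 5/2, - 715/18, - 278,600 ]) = [ - 948,  -  933,  -  278, - 715/18, - 5/2,172, 196.7,600  ,  784 ]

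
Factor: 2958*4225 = 2^1*3^1*5^2 *13^2*17^1*29^1 = 12497550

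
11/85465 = 11/85465 = 0.00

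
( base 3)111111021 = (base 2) 10011001101011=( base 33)911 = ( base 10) 9835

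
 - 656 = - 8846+8190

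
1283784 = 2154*596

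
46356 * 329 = 15251124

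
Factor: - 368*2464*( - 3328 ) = 2^17*7^1*11^1*13^1*23^1  =  3017670656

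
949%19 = 18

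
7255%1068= 847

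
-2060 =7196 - 9256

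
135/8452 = 135/8452=0.02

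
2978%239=110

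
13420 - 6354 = 7066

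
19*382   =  7258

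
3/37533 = 1/12511= 0.00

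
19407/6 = 6469/2 = 3234.50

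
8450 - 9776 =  - 1326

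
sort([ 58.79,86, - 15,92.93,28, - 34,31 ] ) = [ -34,-15,28, 31, 58.79,86,92.93]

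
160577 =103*1559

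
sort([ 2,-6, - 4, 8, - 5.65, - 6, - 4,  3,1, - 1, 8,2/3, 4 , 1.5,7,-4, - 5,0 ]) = [ - 6, - 6, - 5.65, - 5, - 4, - 4, - 4, - 1, 0,2/3,  1,1.5, 2, 3,4, 7, 8, 8 ] 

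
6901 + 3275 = 10176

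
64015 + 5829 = 69844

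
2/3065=2/3065  =  0.00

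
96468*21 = 2025828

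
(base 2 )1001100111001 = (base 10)4921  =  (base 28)67L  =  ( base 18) F37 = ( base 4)1030321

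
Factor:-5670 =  - 2^1*3^4*5^1*7^1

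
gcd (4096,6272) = 128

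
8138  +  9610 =17748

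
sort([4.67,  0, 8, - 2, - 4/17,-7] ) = [ - 7,  -  2, - 4/17, 0,4.67, 8 ] 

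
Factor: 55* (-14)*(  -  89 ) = 68530 =2^1*5^1*7^1*11^1*89^1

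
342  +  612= 954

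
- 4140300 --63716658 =59576358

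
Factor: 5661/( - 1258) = -9/2 = - 2^ (  -  1)*3^2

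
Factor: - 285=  - 3^1*5^1*19^1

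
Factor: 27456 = 2^6 *3^1* 11^1*13^1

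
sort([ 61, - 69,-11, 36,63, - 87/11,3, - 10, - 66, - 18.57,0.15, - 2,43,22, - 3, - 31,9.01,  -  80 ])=[-80,  -  69, - 66,-31,  -  18.57, - 11, - 10, - 87/11,  -  3, - 2,0.15,  3, 9.01,22,  36, 43,61, 63 ] 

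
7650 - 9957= -2307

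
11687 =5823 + 5864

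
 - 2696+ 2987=291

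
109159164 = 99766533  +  9392631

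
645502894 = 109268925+536233969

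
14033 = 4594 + 9439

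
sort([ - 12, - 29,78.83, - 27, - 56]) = [ - 56, - 29,-27, - 12, 78.83]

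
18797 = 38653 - 19856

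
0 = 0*482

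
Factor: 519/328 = 2^( - 3 )*3^1*41^( - 1)*173^1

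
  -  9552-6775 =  - 16327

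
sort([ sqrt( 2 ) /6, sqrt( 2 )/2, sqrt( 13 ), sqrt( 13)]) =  [sqrt ( 2)/6, sqrt( 2 )/2,sqrt(13 ),sqrt( 13) ]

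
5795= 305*19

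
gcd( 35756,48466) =2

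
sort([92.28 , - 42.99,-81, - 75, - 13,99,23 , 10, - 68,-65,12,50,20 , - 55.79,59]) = [ - 81 , - 75, - 68, - 65, - 55.79 , - 42.99, - 13, 10 , 12,20 , 23, 50,59,92.28 , 99]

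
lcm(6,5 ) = 30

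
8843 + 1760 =10603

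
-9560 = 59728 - 69288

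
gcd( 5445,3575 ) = 55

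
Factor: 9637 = 23^1*419^1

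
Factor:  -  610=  - 2^1*5^1*61^1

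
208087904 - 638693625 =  - 430605721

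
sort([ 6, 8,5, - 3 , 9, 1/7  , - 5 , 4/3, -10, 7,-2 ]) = [ - 10, -5,-3, - 2, 1/7, 4/3, 5, 6,7,8, 9]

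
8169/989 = 8169/989=8.26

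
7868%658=630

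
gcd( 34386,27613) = 521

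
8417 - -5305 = 13722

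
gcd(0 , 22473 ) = 22473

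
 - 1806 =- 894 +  - 912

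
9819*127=1247013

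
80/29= 80/29 = 2.76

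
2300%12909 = 2300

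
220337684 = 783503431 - 563165747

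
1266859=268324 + 998535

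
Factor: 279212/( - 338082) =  - 166/201 = -2^1*3^( - 1 ) * 67^( - 1 )* 83^1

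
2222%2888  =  2222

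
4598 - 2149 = 2449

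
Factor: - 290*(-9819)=2^1 * 3^2*5^1 * 29^1*1091^1 = 2847510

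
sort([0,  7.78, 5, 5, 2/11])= [0, 2/11, 5,5, 7.78] 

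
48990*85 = 4164150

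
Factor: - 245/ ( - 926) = 2^( - 1)*5^1  *7^2* 463^ ( - 1 )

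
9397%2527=1816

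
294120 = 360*817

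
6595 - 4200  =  2395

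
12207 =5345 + 6862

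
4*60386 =241544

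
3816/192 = 159/8 = 19.88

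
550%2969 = 550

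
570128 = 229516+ 340612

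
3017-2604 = 413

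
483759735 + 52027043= 535786778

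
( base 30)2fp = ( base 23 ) 46l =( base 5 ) 33100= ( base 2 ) 100011100011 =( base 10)2275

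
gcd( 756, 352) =4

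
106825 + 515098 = 621923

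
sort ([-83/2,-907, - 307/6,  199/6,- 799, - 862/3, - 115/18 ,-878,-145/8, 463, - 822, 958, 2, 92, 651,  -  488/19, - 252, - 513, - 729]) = [ - 907, - 878, - 822,-799,-729,-513, - 862/3, - 252, - 307/6, - 83/2,-488/19,-145/8, - 115/18,2,  199/6, 92,463, 651, 958 ] 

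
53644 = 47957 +5687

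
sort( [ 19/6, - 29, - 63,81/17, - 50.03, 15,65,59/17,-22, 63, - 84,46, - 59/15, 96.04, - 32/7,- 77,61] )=[  -  84, - 77,  -  63, - 50.03, - 29,- 22,  -  32/7, - 59/15,19/6,  59/17,81/17, 15,46,  61, 63,65, 96.04] 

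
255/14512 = 255/14512 = 0.02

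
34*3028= 102952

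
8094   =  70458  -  62364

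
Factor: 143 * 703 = 11^1*13^1*19^1 * 37^1 = 100529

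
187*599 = 112013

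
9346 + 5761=15107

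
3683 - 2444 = 1239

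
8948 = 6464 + 2484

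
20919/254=82 + 91/254 = 82.36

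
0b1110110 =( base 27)4a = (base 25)4i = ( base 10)118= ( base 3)11101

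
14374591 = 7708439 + 6666152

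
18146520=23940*758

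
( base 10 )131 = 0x83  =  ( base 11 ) 10A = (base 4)2003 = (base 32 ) 43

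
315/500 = 63/100 =0.63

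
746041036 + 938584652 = 1684625688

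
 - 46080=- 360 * 128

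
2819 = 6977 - 4158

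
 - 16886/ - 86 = 196 + 15/43 = 196.35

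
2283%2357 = 2283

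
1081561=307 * 3523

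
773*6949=5371577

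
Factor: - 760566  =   -2^1*3^1*126761^1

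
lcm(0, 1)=0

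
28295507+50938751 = 79234258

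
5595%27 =6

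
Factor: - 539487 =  - 3^3 *13^1*29^1*53^1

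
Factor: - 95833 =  - 47^1*2039^1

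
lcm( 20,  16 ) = 80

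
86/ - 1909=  - 1 + 1823/1909 =- 0.05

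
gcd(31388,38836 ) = 532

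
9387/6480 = 1 + 323/720 = 1.45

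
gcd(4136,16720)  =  88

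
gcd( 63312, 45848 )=8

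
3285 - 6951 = -3666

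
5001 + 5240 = 10241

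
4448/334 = 13  +  53/167 = 13.32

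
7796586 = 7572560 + 224026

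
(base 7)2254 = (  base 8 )1467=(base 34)o7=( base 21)1i4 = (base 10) 823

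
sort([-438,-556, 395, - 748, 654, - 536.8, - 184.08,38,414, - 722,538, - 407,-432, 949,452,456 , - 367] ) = [ - 748,-722, - 556, - 536.8, - 438,-432, - 407,  -  367 ,-184.08, 38,395,414, 452 , 456,538, 654,949]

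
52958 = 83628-30670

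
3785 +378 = 4163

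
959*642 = 615678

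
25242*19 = 479598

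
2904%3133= 2904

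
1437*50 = 71850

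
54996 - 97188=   -42192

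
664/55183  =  664/55183 = 0.01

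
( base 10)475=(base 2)111011011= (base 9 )577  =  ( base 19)160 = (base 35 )dk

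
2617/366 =2617/366  =  7.15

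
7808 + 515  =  8323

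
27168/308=6792/77 =88.21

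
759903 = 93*8171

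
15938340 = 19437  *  820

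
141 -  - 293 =434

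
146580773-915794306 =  - 769213533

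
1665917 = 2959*563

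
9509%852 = 137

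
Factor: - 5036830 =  -2^1 * 5^1*59^1 *8537^1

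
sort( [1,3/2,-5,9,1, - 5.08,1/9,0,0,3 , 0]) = [ - 5.08, - 5,0,0,0,1/9,1,1,  3/2,3,  9]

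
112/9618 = 8/687 = 0.01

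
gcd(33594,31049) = 509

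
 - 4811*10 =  - 48110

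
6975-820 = 6155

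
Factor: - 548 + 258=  - 2^1*5^1*29^1 = - 290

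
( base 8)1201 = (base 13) 3a4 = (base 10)641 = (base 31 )kl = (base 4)22001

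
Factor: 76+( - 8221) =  - 3^2*5^1  *181^1 = - 8145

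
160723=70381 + 90342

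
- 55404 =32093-87497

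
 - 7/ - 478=7/478 = 0.01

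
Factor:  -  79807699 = -43^1 * 1855993^1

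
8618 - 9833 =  - 1215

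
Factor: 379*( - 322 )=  - 2^1*7^1 * 23^1 *379^1 = - 122038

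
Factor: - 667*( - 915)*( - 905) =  - 3^1*5^2 *23^1*29^1*61^1*181^1 = - 552326025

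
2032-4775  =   - 2743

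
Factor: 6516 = 2^2*3^2  *181^1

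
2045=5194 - 3149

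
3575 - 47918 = -44343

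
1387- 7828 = -6441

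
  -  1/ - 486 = 1/486 = 0.00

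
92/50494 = 46/25247 = 0.00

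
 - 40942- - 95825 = 54883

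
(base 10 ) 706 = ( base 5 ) 10311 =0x2c2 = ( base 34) kq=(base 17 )279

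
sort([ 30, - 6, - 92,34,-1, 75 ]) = [ - 92, - 6 , - 1,30, 34, 75]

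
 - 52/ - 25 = 2+2/25 =2.08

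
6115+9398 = 15513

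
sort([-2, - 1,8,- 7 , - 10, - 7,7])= [ - 10, - 7, - 7, - 2, - 1,7, 8]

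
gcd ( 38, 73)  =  1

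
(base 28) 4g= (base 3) 11202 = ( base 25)53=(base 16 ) 80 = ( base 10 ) 128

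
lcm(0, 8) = 0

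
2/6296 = 1/3148=0.00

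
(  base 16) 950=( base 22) 4K8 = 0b100101010000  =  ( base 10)2384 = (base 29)2o6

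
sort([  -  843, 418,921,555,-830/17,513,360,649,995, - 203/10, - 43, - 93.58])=[ - 843,-93.58, - 830/17, - 43,-203/10, 360, 418,513,555, 649,921 , 995 ]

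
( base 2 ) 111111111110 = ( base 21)95K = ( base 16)FFE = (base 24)72e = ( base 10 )4094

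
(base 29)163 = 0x3fa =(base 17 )38F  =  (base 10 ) 1018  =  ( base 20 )2AI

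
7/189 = 1/27 = 0.04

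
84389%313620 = 84389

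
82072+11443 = 93515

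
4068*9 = 36612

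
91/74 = 1 + 17/74  =  1.23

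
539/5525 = 539/5525 = 0.10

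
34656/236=8664/59 = 146.85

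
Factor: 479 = 479^1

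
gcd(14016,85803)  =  3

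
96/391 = 96/391  =  0.25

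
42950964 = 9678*4438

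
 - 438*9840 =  - 4309920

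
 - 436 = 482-918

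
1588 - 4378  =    -  2790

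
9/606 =3/202 =0.01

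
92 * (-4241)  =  - 390172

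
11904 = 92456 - 80552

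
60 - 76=  -  16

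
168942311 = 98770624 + 70171687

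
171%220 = 171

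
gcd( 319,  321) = 1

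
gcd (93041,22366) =1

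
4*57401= 229604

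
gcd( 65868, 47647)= 1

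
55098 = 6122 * 9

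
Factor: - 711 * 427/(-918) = 33733/102 = 2^( - 1)*3^( - 1 )*7^1*17^(  -  1)*61^1*79^1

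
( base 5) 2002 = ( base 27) 99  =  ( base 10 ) 252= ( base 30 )8C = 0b11111100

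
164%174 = 164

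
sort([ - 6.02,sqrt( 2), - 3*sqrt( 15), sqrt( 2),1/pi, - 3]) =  [ - 3*sqrt( 15) , - 6.02, - 3, 1/pi, sqrt(2 ),sqrt( 2 )]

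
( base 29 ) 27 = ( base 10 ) 65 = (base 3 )2102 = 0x41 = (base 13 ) 50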